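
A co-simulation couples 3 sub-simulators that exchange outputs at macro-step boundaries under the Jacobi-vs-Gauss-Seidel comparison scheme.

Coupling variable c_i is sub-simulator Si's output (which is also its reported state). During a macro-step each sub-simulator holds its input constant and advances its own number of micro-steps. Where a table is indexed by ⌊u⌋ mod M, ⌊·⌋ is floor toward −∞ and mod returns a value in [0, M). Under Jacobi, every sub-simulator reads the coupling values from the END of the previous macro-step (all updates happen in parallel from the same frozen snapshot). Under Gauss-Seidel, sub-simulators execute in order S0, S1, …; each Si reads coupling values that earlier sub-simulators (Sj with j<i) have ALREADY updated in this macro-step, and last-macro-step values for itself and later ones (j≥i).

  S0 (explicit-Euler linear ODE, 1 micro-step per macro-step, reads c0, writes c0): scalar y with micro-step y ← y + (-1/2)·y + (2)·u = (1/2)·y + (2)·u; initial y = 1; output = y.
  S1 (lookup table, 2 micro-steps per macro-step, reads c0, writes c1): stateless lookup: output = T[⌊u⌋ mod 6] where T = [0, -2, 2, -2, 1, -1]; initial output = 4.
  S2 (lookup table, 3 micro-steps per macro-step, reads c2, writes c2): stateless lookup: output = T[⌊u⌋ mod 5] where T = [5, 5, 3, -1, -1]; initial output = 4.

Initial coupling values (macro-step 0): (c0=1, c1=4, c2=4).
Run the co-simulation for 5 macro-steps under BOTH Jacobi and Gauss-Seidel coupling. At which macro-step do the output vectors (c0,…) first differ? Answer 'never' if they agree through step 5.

[Jacobi] macro 1: S0 reads c0=1 → after 1×micro: 5/2; S1 reads c0=1 → after 2×micro: -2; S2 reads c2=4 → after 3×micro: -1 ⇒ (c0=5/2, c1=-2, c2=-1)
[Jacobi] macro 2: S0 reads c0=5/2 → after 1×micro: 25/4; S1 reads c0=5/2 → after 2×micro: 2; S2 reads c2=-1 → after 3×micro: -1 ⇒ (c0=25/4, c1=2, c2=-1)
[Jacobi] macro 3: S0 reads c0=25/4 → after 1×micro: 125/8; S1 reads c0=25/4 → after 2×micro: 0; S2 reads c2=-1 → after 3×micro: -1 ⇒ (c0=125/8, c1=0, c2=-1)
[Jacobi] macro 4: S0 reads c0=125/8 → after 1×micro: 625/16; S1 reads c0=125/8 → after 2×micro: -2; S2 reads c2=-1 → after 3×micro: -1 ⇒ (c0=625/16, c1=-2, c2=-1)
[Jacobi] macro 5: S0 reads c0=625/16 → after 1×micro: 3125/32; S1 reads c0=625/16 → after 2×micro: -2; S2 reads c2=-1 → after 3×micro: -1 ⇒ (c0=3125/32, c1=-2, c2=-1)
[Gauss-Seidel] macro 1: S0 reads c0=1 → after 1×micro: 5/2; S1 reads c0=5/2 → after 2×micro: 2; S2 reads c2=4 → after 3×micro: -1 ⇒ (c0=5/2, c1=2, c2=-1)
[Gauss-Seidel] macro 2: S0 reads c0=5/2 → after 1×micro: 25/4; S1 reads c0=25/4 → after 2×micro: 0; S2 reads c2=-1 → after 3×micro: -1 ⇒ (c0=25/4, c1=0, c2=-1)
[Gauss-Seidel] macro 3: S0 reads c0=25/4 → after 1×micro: 125/8; S1 reads c0=125/8 → after 2×micro: -2; S2 reads c2=-1 → after 3×micro: -1 ⇒ (c0=125/8, c1=-2, c2=-1)
[Gauss-Seidel] macro 4: S0 reads c0=125/8 → after 1×micro: 625/16; S1 reads c0=625/16 → after 2×micro: -2; S2 reads c2=-1 → after 3×micro: -1 ⇒ (c0=625/16, c1=-2, c2=-1)
[Gauss-Seidel] macro 5: S0 reads c0=625/16 → after 1×micro: 3125/32; S1 reads c0=3125/32 → after 2×micro: -2; S2 reads c2=-1 → after 3×micro: -1 ⇒ (c0=3125/32, c1=-2, c2=-1)

first divergence at macro-step: 1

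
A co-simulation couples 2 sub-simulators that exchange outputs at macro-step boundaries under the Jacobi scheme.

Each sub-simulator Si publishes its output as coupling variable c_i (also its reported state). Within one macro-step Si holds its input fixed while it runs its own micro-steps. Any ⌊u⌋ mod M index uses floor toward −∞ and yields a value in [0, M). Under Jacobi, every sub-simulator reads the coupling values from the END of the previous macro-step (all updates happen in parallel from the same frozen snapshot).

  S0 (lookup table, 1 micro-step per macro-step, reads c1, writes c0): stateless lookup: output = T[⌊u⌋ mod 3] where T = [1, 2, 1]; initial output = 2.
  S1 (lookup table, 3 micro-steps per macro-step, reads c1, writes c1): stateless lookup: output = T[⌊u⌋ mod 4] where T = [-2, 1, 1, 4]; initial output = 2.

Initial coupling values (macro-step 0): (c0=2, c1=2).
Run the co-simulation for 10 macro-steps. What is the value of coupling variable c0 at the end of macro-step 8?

macro 1: S0 reads c1=2 → after 1×micro: 1; S1 reads c1=2 → after 3×micro: 1 ⇒ (c0=1, c1=1)
macro 2: S0 reads c1=1 → after 1×micro: 2; S1 reads c1=1 → after 3×micro: 1 ⇒ (c0=2, c1=1)
macro 3: S0 reads c1=1 → after 1×micro: 2; S1 reads c1=1 → after 3×micro: 1 ⇒ (c0=2, c1=1)
macro 4: S0 reads c1=1 → after 1×micro: 2; S1 reads c1=1 → after 3×micro: 1 ⇒ (c0=2, c1=1)
macro 5: S0 reads c1=1 → after 1×micro: 2; S1 reads c1=1 → after 3×micro: 1 ⇒ (c0=2, c1=1)
macro 6: S0 reads c1=1 → after 1×micro: 2; S1 reads c1=1 → after 3×micro: 1 ⇒ (c0=2, c1=1)
macro 7: S0 reads c1=1 → after 1×micro: 2; S1 reads c1=1 → after 3×micro: 1 ⇒ (c0=2, c1=1)
macro 8: S0 reads c1=1 → after 1×micro: 2; S1 reads c1=1 → after 3×micro: 1 ⇒ (c0=2, c1=1)
macro 9: S0 reads c1=1 → after 1×micro: 2; S1 reads c1=1 → after 3×micro: 1 ⇒ (c0=2, c1=1)
macro 10: S0 reads c1=1 → after 1×micro: 2; S1 reads c1=1 → after 3×micro: 1 ⇒ (c0=2, c1=1)

c0 at macro-step 8 = 2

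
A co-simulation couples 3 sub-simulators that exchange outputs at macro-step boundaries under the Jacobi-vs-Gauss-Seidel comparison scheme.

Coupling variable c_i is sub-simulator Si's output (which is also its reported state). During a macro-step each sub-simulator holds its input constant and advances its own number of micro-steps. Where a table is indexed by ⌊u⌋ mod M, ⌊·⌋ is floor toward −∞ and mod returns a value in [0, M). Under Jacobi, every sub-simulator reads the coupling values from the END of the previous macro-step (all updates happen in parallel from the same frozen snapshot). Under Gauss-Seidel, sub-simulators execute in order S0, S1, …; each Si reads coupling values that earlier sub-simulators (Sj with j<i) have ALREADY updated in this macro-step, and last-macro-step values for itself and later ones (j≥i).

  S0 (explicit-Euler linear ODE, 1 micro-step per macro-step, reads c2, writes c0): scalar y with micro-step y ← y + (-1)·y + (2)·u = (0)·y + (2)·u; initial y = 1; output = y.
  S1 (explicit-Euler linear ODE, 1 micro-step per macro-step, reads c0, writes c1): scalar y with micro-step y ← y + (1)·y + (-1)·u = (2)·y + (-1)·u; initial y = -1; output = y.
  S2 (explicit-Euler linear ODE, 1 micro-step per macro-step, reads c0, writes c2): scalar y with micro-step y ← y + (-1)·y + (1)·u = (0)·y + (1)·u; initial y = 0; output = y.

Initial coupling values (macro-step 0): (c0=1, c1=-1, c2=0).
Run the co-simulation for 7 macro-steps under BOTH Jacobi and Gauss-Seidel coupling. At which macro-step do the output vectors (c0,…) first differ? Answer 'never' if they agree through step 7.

[Jacobi] macro 1: S0 reads c2=0 → after 1×micro: 0; S1 reads c0=1 → after 1×micro: -3; S2 reads c0=1 → after 1×micro: 1 ⇒ (c0=0, c1=-3, c2=1)
[Jacobi] macro 2: S0 reads c2=1 → after 1×micro: 2; S1 reads c0=0 → after 1×micro: -6; S2 reads c0=0 → after 1×micro: 0 ⇒ (c0=2, c1=-6, c2=0)
[Jacobi] macro 3: S0 reads c2=0 → after 1×micro: 0; S1 reads c0=2 → after 1×micro: -14; S2 reads c0=2 → after 1×micro: 2 ⇒ (c0=0, c1=-14, c2=2)
[Jacobi] macro 4: S0 reads c2=2 → after 1×micro: 4; S1 reads c0=0 → after 1×micro: -28; S2 reads c0=0 → after 1×micro: 0 ⇒ (c0=4, c1=-28, c2=0)
[Jacobi] macro 5: S0 reads c2=0 → after 1×micro: 0; S1 reads c0=4 → after 1×micro: -60; S2 reads c0=4 → after 1×micro: 4 ⇒ (c0=0, c1=-60, c2=4)
[Jacobi] macro 6: S0 reads c2=4 → after 1×micro: 8; S1 reads c0=0 → after 1×micro: -120; S2 reads c0=0 → after 1×micro: 0 ⇒ (c0=8, c1=-120, c2=0)
[Jacobi] macro 7: S0 reads c2=0 → after 1×micro: 0; S1 reads c0=8 → after 1×micro: -248; S2 reads c0=8 → after 1×micro: 8 ⇒ (c0=0, c1=-248, c2=8)
[Gauss-Seidel] macro 1: S0 reads c2=0 → after 1×micro: 0; S1 reads c0=0 → after 1×micro: -2; S2 reads c0=0 → after 1×micro: 0 ⇒ (c0=0, c1=-2, c2=0)
[Gauss-Seidel] macro 2: S0 reads c2=0 → after 1×micro: 0; S1 reads c0=0 → after 1×micro: -4; S2 reads c0=0 → after 1×micro: 0 ⇒ (c0=0, c1=-4, c2=0)
[Gauss-Seidel] macro 3: S0 reads c2=0 → after 1×micro: 0; S1 reads c0=0 → after 1×micro: -8; S2 reads c0=0 → after 1×micro: 0 ⇒ (c0=0, c1=-8, c2=0)
[Gauss-Seidel] macro 4: S0 reads c2=0 → after 1×micro: 0; S1 reads c0=0 → after 1×micro: -16; S2 reads c0=0 → after 1×micro: 0 ⇒ (c0=0, c1=-16, c2=0)
[Gauss-Seidel] macro 5: S0 reads c2=0 → after 1×micro: 0; S1 reads c0=0 → after 1×micro: -32; S2 reads c0=0 → after 1×micro: 0 ⇒ (c0=0, c1=-32, c2=0)
[Gauss-Seidel] macro 6: S0 reads c2=0 → after 1×micro: 0; S1 reads c0=0 → after 1×micro: -64; S2 reads c0=0 → after 1×micro: 0 ⇒ (c0=0, c1=-64, c2=0)
[Gauss-Seidel] macro 7: S0 reads c2=0 → after 1×micro: 0; S1 reads c0=0 → after 1×micro: -128; S2 reads c0=0 → after 1×micro: 0 ⇒ (c0=0, c1=-128, c2=0)

first divergence at macro-step: 1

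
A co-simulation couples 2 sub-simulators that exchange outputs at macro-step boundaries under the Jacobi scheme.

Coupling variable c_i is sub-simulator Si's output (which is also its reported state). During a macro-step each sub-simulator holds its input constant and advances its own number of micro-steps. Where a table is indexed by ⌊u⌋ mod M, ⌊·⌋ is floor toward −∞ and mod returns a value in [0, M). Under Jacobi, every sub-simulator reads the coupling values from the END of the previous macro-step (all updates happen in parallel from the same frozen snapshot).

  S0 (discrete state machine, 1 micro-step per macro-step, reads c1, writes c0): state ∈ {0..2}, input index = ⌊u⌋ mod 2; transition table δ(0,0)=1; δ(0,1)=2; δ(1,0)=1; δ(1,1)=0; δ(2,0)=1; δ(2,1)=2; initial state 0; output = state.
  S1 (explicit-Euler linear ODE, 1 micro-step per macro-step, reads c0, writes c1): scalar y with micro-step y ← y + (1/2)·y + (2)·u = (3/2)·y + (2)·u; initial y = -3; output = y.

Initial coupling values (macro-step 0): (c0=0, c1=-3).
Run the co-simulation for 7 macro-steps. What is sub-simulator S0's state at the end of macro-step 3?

S0 state at macro-step 3 = 2

macro 1: S0 reads c1=-3 → after 1×micro: 2; S1 reads c0=0 → after 1×micro: -9/2 ⇒ (c0=2, c1=-9/2)
macro 2: S0 reads c1=-9/2 → after 1×micro: 2; S1 reads c0=2 → after 1×micro: -11/4 ⇒ (c0=2, c1=-11/4)
macro 3: S0 reads c1=-11/4 → after 1×micro: 2; S1 reads c0=2 → after 1×micro: -1/8 ⇒ (c0=2, c1=-1/8)
macro 4: S0 reads c1=-1/8 → after 1×micro: 2; S1 reads c0=2 → after 1×micro: 61/16 ⇒ (c0=2, c1=61/16)
macro 5: S0 reads c1=61/16 → after 1×micro: 2; S1 reads c0=2 → after 1×micro: 311/32 ⇒ (c0=2, c1=311/32)
macro 6: S0 reads c1=311/32 → after 1×micro: 2; S1 reads c0=2 → after 1×micro: 1189/64 ⇒ (c0=2, c1=1189/64)
macro 7: S0 reads c1=1189/64 → after 1×micro: 1; S1 reads c0=2 → after 1×micro: 4079/128 ⇒ (c0=1, c1=4079/128)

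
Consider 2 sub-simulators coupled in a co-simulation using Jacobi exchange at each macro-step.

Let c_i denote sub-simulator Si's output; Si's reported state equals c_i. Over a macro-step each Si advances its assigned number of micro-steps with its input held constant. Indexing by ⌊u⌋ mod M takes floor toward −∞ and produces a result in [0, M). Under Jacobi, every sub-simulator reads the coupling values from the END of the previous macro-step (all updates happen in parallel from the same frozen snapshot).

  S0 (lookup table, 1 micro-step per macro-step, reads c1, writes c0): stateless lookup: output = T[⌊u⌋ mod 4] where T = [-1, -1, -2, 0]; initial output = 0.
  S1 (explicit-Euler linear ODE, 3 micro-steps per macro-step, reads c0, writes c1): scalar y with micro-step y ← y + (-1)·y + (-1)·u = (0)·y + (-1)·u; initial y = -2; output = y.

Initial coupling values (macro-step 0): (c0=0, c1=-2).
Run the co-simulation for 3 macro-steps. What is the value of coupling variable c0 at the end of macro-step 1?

c0 at macro-step 1 = -2

macro 1: S0 reads c1=-2 → after 1×micro: -2; S1 reads c0=0 → after 3×micro: 0 ⇒ (c0=-2, c1=0)
macro 2: S0 reads c1=0 → after 1×micro: -1; S1 reads c0=-2 → after 3×micro: 2 ⇒ (c0=-1, c1=2)
macro 3: S0 reads c1=2 → after 1×micro: -2; S1 reads c0=-1 → after 3×micro: 1 ⇒ (c0=-2, c1=1)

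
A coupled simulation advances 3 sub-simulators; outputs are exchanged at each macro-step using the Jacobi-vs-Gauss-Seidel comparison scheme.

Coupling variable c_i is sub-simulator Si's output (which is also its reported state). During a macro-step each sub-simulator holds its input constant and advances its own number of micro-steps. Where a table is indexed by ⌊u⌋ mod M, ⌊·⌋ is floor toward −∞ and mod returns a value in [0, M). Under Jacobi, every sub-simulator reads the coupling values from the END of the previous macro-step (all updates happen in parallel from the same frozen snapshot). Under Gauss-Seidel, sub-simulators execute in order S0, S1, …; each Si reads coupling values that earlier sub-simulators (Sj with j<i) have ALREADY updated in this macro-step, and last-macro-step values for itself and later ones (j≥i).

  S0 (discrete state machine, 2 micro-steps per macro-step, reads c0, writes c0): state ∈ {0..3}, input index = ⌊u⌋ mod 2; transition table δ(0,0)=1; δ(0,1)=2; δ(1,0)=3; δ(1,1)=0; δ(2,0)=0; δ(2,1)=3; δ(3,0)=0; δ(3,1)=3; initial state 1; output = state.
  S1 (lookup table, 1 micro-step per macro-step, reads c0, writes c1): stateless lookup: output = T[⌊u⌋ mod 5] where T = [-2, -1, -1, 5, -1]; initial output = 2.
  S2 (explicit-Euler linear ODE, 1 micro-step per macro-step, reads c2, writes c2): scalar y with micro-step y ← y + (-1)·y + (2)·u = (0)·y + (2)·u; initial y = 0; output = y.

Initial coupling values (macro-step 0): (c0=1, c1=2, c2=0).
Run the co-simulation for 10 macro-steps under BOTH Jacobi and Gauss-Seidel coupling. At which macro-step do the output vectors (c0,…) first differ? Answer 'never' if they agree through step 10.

[Jacobi] macro 1: S0 reads c0=1 → after 2×micro: 2; S1 reads c0=1 → after 1×micro: -1; S2 reads c2=0 → after 1×micro: 0 ⇒ (c0=2, c1=-1, c2=0)
[Jacobi] macro 2: S0 reads c0=2 → after 2×micro: 1; S1 reads c0=2 → after 1×micro: -1; S2 reads c2=0 → after 1×micro: 0 ⇒ (c0=1, c1=-1, c2=0)
[Jacobi] macro 3: S0 reads c0=1 → after 2×micro: 2; S1 reads c0=1 → after 1×micro: -1; S2 reads c2=0 → after 1×micro: 0 ⇒ (c0=2, c1=-1, c2=0)
[Jacobi] macro 4: S0 reads c0=2 → after 2×micro: 1; S1 reads c0=2 → after 1×micro: -1; S2 reads c2=0 → after 1×micro: 0 ⇒ (c0=1, c1=-1, c2=0)
[Jacobi] macro 5: S0 reads c0=1 → after 2×micro: 2; S1 reads c0=1 → after 1×micro: -1; S2 reads c2=0 → after 1×micro: 0 ⇒ (c0=2, c1=-1, c2=0)
[Jacobi] macro 6: S0 reads c0=2 → after 2×micro: 1; S1 reads c0=2 → after 1×micro: -1; S2 reads c2=0 → after 1×micro: 0 ⇒ (c0=1, c1=-1, c2=0)
[Jacobi] macro 7: S0 reads c0=1 → after 2×micro: 2; S1 reads c0=1 → after 1×micro: -1; S2 reads c2=0 → after 1×micro: 0 ⇒ (c0=2, c1=-1, c2=0)
[Jacobi] macro 8: S0 reads c0=2 → after 2×micro: 1; S1 reads c0=2 → after 1×micro: -1; S2 reads c2=0 → after 1×micro: 0 ⇒ (c0=1, c1=-1, c2=0)
[Jacobi] macro 9: S0 reads c0=1 → after 2×micro: 2; S1 reads c0=1 → after 1×micro: -1; S2 reads c2=0 → after 1×micro: 0 ⇒ (c0=2, c1=-1, c2=0)
[Jacobi] macro 10: S0 reads c0=2 → after 2×micro: 1; S1 reads c0=2 → after 1×micro: -1; S2 reads c2=0 → after 1×micro: 0 ⇒ (c0=1, c1=-1, c2=0)
[Gauss-Seidel] macro 1: S0 reads c0=1 → after 2×micro: 2; S1 reads c0=2 → after 1×micro: -1; S2 reads c2=0 → after 1×micro: 0 ⇒ (c0=2, c1=-1, c2=0)
[Gauss-Seidel] macro 2: S0 reads c0=2 → after 2×micro: 1; S1 reads c0=1 → after 1×micro: -1; S2 reads c2=0 → after 1×micro: 0 ⇒ (c0=1, c1=-1, c2=0)
[Gauss-Seidel] macro 3: S0 reads c0=1 → after 2×micro: 2; S1 reads c0=2 → after 1×micro: -1; S2 reads c2=0 → after 1×micro: 0 ⇒ (c0=2, c1=-1, c2=0)
[Gauss-Seidel] macro 4: S0 reads c0=2 → after 2×micro: 1; S1 reads c0=1 → after 1×micro: -1; S2 reads c2=0 → after 1×micro: 0 ⇒ (c0=1, c1=-1, c2=0)
[Gauss-Seidel] macro 5: S0 reads c0=1 → after 2×micro: 2; S1 reads c0=2 → after 1×micro: -1; S2 reads c2=0 → after 1×micro: 0 ⇒ (c0=2, c1=-1, c2=0)
[Gauss-Seidel] macro 6: S0 reads c0=2 → after 2×micro: 1; S1 reads c0=1 → after 1×micro: -1; S2 reads c2=0 → after 1×micro: 0 ⇒ (c0=1, c1=-1, c2=0)
[Gauss-Seidel] macro 7: S0 reads c0=1 → after 2×micro: 2; S1 reads c0=2 → after 1×micro: -1; S2 reads c2=0 → after 1×micro: 0 ⇒ (c0=2, c1=-1, c2=0)
[Gauss-Seidel] macro 8: S0 reads c0=2 → after 2×micro: 1; S1 reads c0=1 → after 1×micro: -1; S2 reads c2=0 → after 1×micro: 0 ⇒ (c0=1, c1=-1, c2=0)
[Gauss-Seidel] macro 9: S0 reads c0=1 → after 2×micro: 2; S1 reads c0=2 → after 1×micro: -1; S2 reads c2=0 → after 1×micro: 0 ⇒ (c0=2, c1=-1, c2=0)
[Gauss-Seidel] macro 10: S0 reads c0=2 → after 2×micro: 1; S1 reads c0=1 → after 1×micro: -1; S2 reads c2=0 → after 1×micro: 0 ⇒ (c0=1, c1=-1, c2=0)

first divergence at macro-step: never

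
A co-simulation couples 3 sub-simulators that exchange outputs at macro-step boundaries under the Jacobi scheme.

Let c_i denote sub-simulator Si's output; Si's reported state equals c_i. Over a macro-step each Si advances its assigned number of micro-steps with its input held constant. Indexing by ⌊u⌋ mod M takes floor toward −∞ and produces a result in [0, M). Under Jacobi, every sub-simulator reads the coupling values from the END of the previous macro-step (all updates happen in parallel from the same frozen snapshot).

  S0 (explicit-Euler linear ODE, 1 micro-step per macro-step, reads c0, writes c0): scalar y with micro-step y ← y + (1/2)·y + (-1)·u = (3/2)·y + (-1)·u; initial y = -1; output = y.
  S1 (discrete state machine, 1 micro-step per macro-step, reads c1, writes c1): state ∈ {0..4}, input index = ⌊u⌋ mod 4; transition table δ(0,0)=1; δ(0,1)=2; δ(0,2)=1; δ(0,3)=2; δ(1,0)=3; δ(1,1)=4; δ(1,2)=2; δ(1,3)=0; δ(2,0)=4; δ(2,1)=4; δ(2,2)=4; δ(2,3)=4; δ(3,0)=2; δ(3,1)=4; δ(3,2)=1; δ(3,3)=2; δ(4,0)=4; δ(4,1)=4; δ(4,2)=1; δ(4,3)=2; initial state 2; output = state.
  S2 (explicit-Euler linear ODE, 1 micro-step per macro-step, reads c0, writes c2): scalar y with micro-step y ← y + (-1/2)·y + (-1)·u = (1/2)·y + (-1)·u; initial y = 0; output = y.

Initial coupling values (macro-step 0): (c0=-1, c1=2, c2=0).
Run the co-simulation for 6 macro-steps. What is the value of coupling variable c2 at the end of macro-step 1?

c2 at macro-step 1 = 1

macro 1: S0 reads c0=-1 → after 1×micro: -1/2; S1 reads c1=2 → after 1×micro: 4; S2 reads c0=-1 → after 1×micro: 1 ⇒ (c0=-1/2, c1=4, c2=1)
macro 2: S0 reads c0=-1/2 → after 1×micro: -1/4; S1 reads c1=4 → after 1×micro: 4; S2 reads c0=-1/2 → after 1×micro: 1 ⇒ (c0=-1/4, c1=4, c2=1)
macro 3: S0 reads c0=-1/4 → after 1×micro: -1/8; S1 reads c1=4 → after 1×micro: 4; S2 reads c0=-1/4 → after 1×micro: 3/4 ⇒ (c0=-1/8, c1=4, c2=3/4)
macro 4: S0 reads c0=-1/8 → after 1×micro: -1/16; S1 reads c1=4 → after 1×micro: 4; S2 reads c0=-1/8 → after 1×micro: 1/2 ⇒ (c0=-1/16, c1=4, c2=1/2)
macro 5: S0 reads c0=-1/16 → after 1×micro: -1/32; S1 reads c1=4 → after 1×micro: 4; S2 reads c0=-1/16 → after 1×micro: 5/16 ⇒ (c0=-1/32, c1=4, c2=5/16)
macro 6: S0 reads c0=-1/32 → after 1×micro: -1/64; S1 reads c1=4 → after 1×micro: 4; S2 reads c0=-1/32 → after 1×micro: 3/16 ⇒ (c0=-1/64, c1=4, c2=3/16)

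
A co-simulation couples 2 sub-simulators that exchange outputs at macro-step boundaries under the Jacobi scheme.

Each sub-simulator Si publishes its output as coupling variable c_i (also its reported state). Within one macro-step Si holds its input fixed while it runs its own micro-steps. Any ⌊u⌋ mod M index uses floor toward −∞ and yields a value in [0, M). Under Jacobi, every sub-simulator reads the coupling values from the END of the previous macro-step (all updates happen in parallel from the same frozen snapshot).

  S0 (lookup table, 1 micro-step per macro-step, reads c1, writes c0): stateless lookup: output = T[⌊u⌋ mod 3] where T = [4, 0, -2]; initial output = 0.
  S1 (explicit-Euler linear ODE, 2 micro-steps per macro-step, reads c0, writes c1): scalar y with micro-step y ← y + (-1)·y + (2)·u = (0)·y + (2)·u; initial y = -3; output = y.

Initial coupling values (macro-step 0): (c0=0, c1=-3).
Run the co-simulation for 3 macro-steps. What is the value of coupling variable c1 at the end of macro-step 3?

macro 1: S0 reads c1=-3 → after 1×micro: 4; S1 reads c0=0 → after 2×micro: 0 ⇒ (c0=4, c1=0)
macro 2: S0 reads c1=0 → after 1×micro: 4; S1 reads c0=4 → after 2×micro: 8 ⇒ (c0=4, c1=8)
macro 3: S0 reads c1=8 → after 1×micro: -2; S1 reads c0=4 → after 2×micro: 8 ⇒ (c0=-2, c1=8)

c1 at macro-step 3 = 8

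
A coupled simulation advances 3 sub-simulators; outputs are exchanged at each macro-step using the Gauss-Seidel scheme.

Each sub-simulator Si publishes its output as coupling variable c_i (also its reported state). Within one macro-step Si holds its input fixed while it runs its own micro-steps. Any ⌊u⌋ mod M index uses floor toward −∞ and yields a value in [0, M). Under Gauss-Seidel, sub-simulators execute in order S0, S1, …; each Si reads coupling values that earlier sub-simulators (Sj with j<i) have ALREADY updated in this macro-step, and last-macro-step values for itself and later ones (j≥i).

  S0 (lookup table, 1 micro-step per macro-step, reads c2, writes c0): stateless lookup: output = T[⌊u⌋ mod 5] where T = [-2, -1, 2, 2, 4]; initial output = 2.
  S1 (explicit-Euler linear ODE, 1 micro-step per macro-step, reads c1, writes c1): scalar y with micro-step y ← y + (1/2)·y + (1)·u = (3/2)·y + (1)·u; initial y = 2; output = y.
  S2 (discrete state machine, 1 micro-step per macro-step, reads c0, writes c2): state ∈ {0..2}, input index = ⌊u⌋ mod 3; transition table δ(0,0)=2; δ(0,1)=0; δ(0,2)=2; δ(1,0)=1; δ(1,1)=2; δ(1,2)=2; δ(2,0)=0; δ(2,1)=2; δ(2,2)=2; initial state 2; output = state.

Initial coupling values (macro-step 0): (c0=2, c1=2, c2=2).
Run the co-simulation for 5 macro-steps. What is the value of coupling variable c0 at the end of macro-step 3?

c0 at macro-step 3 = 2

macro 1: S0 reads c2=2 → after 1×micro: 2; S1 reads c1=2 → after 1×micro: 5; S2 reads c0=2 → after 1×micro: 2 ⇒ (c0=2, c1=5, c2=2)
macro 2: S0 reads c2=2 → after 1×micro: 2; S1 reads c1=5 → after 1×micro: 25/2; S2 reads c0=2 → after 1×micro: 2 ⇒ (c0=2, c1=25/2, c2=2)
macro 3: S0 reads c2=2 → after 1×micro: 2; S1 reads c1=25/2 → after 1×micro: 125/4; S2 reads c0=2 → after 1×micro: 2 ⇒ (c0=2, c1=125/4, c2=2)
macro 4: S0 reads c2=2 → after 1×micro: 2; S1 reads c1=125/4 → after 1×micro: 625/8; S2 reads c0=2 → after 1×micro: 2 ⇒ (c0=2, c1=625/8, c2=2)
macro 5: S0 reads c2=2 → after 1×micro: 2; S1 reads c1=625/8 → after 1×micro: 3125/16; S2 reads c0=2 → after 1×micro: 2 ⇒ (c0=2, c1=3125/16, c2=2)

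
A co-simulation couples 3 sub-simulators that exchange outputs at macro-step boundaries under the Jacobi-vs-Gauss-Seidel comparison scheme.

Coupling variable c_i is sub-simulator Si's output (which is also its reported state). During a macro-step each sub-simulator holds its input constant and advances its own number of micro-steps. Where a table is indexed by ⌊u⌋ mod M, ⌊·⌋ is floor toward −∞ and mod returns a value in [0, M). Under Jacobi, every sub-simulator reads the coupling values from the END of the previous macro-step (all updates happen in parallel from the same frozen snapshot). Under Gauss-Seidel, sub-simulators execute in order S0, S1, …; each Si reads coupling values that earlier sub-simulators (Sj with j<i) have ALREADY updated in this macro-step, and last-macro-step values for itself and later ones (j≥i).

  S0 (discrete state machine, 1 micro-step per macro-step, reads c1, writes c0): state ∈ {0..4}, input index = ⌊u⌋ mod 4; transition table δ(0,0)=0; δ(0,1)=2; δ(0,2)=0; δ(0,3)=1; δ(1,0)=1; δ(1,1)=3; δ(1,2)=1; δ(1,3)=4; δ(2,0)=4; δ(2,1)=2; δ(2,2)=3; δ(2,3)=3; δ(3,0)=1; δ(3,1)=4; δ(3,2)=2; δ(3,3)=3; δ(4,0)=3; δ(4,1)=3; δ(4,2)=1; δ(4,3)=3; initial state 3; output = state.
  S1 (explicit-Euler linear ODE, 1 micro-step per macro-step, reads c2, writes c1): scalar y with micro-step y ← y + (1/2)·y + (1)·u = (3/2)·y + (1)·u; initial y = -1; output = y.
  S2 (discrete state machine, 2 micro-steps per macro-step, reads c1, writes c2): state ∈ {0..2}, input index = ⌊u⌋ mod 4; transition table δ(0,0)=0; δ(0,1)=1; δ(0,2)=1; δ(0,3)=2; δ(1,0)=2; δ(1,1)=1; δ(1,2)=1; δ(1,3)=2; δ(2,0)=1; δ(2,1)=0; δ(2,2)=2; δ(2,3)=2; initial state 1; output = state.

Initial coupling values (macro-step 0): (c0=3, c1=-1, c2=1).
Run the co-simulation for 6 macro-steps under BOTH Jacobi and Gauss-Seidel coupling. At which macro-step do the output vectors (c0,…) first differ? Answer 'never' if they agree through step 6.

[Jacobi] macro 1: S0 reads c1=-1 → after 1×micro: 3; S1 reads c2=1 → after 1×micro: -1/2; S2 reads c1=-1 → after 2×micro: 2 ⇒ (c0=3, c1=-1/2, c2=2)
[Jacobi] macro 2: S0 reads c1=-1/2 → after 1×micro: 3; S1 reads c2=2 → after 1×micro: 5/4; S2 reads c1=-1/2 → after 2×micro: 2 ⇒ (c0=3, c1=5/4, c2=2)
[Jacobi] macro 3: S0 reads c1=5/4 → after 1×micro: 4; S1 reads c2=2 → after 1×micro: 31/8; S2 reads c1=5/4 → after 2×micro: 1 ⇒ (c0=4, c1=31/8, c2=1)
[Jacobi] macro 4: S0 reads c1=31/8 → after 1×micro: 3; S1 reads c2=1 → after 1×micro: 109/16; S2 reads c1=31/8 → after 2×micro: 2 ⇒ (c0=3, c1=109/16, c2=2)
[Jacobi] macro 5: S0 reads c1=109/16 → after 1×micro: 2; S1 reads c2=2 → after 1×micro: 391/32; S2 reads c1=109/16 → after 2×micro: 2 ⇒ (c0=2, c1=391/32, c2=2)
[Jacobi] macro 6: S0 reads c1=391/32 → after 1×micro: 4; S1 reads c2=2 → after 1×micro: 1301/64; S2 reads c1=391/32 → after 2×micro: 2 ⇒ (c0=4, c1=1301/64, c2=2)
[Gauss-Seidel] macro 1: S0 reads c1=-1 → after 1×micro: 3; S1 reads c2=1 → after 1×micro: -1/2; S2 reads c1=-1/2 → after 2×micro: 2 ⇒ (c0=3, c1=-1/2, c2=2)
[Gauss-Seidel] macro 2: S0 reads c1=-1/2 → after 1×micro: 3; S1 reads c2=2 → after 1×micro: 5/4; S2 reads c1=5/4 → after 2×micro: 1 ⇒ (c0=3, c1=5/4, c2=1)
[Gauss-Seidel] macro 3: S0 reads c1=5/4 → after 1×micro: 4; S1 reads c2=1 → after 1×micro: 23/8; S2 reads c1=23/8 → after 2×micro: 1 ⇒ (c0=4, c1=23/8, c2=1)
[Gauss-Seidel] macro 4: S0 reads c1=23/8 → after 1×micro: 1; S1 reads c2=1 → after 1×micro: 85/16; S2 reads c1=85/16 → after 2×micro: 1 ⇒ (c0=1, c1=85/16, c2=1)
[Gauss-Seidel] macro 5: S0 reads c1=85/16 → after 1×micro: 3; S1 reads c2=1 → after 1×micro: 287/32; S2 reads c1=287/32 → after 2×micro: 1 ⇒ (c0=3, c1=287/32, c2=1)
[Gauss-Seidel] macro 6: S0 reads c1=287/32 → after 1×micro: 1; S1 reads c2=1 → after 1×micro: 925/64; S2 reads c1=925/64 → after 2×micro: 1 ⇒ (c0=1, c1=925/64, c2=1)

first divergence at macro-step: 2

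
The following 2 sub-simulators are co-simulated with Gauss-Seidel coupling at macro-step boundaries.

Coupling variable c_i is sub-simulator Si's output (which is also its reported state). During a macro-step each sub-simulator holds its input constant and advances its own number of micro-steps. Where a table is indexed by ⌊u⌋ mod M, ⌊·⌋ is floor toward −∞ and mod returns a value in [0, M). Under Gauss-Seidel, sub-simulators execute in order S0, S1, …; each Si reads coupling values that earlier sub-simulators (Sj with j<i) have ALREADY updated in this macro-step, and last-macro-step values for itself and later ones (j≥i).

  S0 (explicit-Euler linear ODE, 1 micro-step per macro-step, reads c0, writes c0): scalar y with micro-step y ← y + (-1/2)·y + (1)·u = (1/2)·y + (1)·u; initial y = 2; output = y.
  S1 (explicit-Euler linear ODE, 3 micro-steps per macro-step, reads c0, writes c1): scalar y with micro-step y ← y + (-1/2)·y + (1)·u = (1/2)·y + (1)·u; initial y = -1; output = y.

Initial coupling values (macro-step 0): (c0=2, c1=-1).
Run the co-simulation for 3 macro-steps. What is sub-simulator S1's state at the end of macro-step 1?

macro 1: S0 reads c0=2 → after 1×micro: 3; S1 reads c0=3 → after 3×micro: 41/8 ⇒ (c0=3, c1=41/8)
macro 2: S0 reads c0=3 → after 1×micro: 9/2; S1 reads c0=9/2 → after 3×micro: 545/64 ⇒ (c0=9/2, c1=545/64)
macro 3: S0 reads c0=9/2 → after 1×micro: 27/4; S1 reads c0=27/4 → after 3×micro: 6593/512 ⇒ (c0=27/4, c1=6593/512)

S1 state at macro-step 1 = 41/8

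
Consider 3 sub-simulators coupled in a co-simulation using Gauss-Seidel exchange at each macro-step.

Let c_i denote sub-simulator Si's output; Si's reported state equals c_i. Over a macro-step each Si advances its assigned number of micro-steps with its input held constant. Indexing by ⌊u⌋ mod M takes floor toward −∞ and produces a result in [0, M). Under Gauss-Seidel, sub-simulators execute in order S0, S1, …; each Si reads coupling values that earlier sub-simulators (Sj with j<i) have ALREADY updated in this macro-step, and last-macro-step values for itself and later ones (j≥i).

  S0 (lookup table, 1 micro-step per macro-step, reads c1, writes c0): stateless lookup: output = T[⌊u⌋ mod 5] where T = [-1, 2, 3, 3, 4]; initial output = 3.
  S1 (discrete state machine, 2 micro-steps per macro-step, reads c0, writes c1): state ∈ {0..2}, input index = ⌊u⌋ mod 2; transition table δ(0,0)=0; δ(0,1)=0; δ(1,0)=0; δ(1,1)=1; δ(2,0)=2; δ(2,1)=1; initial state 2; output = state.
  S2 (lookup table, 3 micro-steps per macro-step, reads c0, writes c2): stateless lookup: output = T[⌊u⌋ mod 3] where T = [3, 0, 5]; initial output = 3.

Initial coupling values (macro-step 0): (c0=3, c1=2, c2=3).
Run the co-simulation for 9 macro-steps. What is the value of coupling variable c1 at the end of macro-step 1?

macro 1: S0 reads c1=2 → after 1×micro: 3; S1 reads c0=3 → after 2×micro: 1; S2 reads c0=3 → after 3×micro: 3 ⇒ (c0=3, c1=1, c2=3)
macro 2: S0 reads c1=1 → after 1×micro: 2; S1 reads c0=2 → after 2×micro: 0; S2 reads c0=2 → after 3×micro: 5 ⇒ (c0=2, c1=0, c2=5)
macro 3: S0 reads c1=0 → after 1×micro: -1; S1 reads c0=-1 → after 2×micro: 0; S2 reads c0=-1 → after 3×micro: 5 ⇒ (c0=-1, c1=0, c2=5)
macro 4: S0 reads c1=0 → after 1×micro: -1; S1 reads c0=-1 → after 2×micro: 0; S2 reads c0=-1 → after 3×micro: 5 ⇒ (c0=-1, c1=0, c2=5)
macro 5: S0 reads c1=0 → after 1×micro: -1; S1 reads c0=-1 → after 2×micro: 0; S2 reads c0=-1 → after 3×micro: 5 ⇒ (c0=-1, c1=0, c2=5)
macro 6: S0 reads c1=0 → after 1×micro: -1; S1 reads c0=-1 → after 2×micro: 0; S2 reads c0=-1 → after 3×micro: 5 ⇒ (c0=-1, c1=0, c2=5)
macro 7: S0 reads c1=0 → after 1×micro: -1; S1 reads c0=-1 → after 2×micro: 0; S2 reads c0=-1 → after 3×micro: 5 ⇒ (c0=-1, c1=0, c2=5)
macro 8: S0 reads c1=0 → after 1×micro: -1; S1 reads c0=-1 → after 2×micro: 0; S2 reads c0=-1 → after 3×micro: 5 ⇒ (c0=-1, c1=0, c2=5)
macro 9: S0 reads c1=0 → after 1×micro: -1; S1 reads c0=-1 → after 2×micro: 0; S2 reads c0=-1 → after 3×micro: 5 ⇒ (c0=-1, c1=0, c2=5)

c1 at macro-step 1 = 1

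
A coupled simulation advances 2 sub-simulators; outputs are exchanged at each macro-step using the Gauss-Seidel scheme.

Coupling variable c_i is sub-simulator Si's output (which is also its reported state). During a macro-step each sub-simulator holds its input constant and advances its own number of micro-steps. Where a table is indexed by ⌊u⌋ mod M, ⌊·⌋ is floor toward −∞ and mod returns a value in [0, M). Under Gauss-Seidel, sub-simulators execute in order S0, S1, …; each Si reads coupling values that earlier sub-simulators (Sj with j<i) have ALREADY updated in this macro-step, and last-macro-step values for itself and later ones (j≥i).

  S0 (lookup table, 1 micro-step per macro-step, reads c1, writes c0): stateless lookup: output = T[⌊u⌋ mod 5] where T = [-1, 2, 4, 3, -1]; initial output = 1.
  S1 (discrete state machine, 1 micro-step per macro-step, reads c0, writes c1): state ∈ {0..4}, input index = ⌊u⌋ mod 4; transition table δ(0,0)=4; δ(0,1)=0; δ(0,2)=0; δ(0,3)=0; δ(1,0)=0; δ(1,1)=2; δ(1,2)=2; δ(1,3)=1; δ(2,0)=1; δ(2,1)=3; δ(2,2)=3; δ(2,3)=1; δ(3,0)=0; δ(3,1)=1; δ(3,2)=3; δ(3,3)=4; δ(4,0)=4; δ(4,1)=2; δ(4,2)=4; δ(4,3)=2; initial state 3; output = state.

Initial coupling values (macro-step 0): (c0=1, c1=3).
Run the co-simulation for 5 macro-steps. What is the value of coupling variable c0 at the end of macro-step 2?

c0 at macro-step 2 = -1

macro 1: S0 reads c1=3 → after 1×micro: 3; S1 reads c0=3 → after 1×micro: 4 ⇒ (c0=3, c1=4)
macro 2: S0 reads c1=4 → after 1×micro: -1; S1 reads c0=-1 → after 1×micro: 2 ⇒ (c0=-1, c1=2)
macro 3: S0 reads c1=2 → after 1×micro: 4; S1 reads c0=4 → after 1×micro: 1 ⇒ (c0=4, c1=1)
macro 4: S0 reads c1=1 → after 1×micro: 2; S1 reads c0=2 → after 1×micro: 2 ⇒ (c0=2, c1=2)
macro 5: S0 reads c1=2 → after 1×micro: 4; S1 reads c0=4 → after 1×micro: 1 ⇒ (c0=4, c1=1)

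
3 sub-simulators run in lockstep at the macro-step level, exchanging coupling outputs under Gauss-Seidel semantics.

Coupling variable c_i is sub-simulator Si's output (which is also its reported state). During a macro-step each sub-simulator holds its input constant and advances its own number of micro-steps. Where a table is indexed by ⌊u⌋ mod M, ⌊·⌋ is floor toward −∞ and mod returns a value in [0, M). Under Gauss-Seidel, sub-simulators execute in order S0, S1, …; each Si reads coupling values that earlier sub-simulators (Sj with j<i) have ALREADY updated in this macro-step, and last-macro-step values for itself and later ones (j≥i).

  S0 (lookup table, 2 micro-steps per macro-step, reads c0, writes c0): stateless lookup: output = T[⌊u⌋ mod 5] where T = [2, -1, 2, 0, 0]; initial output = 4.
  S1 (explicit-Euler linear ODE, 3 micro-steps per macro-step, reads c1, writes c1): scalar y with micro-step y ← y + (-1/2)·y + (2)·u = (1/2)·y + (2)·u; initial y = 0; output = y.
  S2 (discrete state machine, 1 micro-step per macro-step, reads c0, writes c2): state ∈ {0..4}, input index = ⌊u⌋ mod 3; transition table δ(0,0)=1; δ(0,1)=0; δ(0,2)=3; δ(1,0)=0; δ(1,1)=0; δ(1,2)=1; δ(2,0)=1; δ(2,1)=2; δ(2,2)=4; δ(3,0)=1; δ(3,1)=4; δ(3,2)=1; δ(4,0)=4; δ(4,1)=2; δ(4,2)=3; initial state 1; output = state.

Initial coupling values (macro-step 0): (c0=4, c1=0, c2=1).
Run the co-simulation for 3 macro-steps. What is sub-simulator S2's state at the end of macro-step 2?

S2 state at macro-step 2 = 3

macro 1: S0 reads c0=4 → after 2×micro: 0; S1 reads c1=0 → after 3×micro: 0; S2 reads c0=0 → after 1×micro: 0 ⇒ (c0=0, c1=0, c2=0)
macro 2: S0 reads c0=0 → after 2×micro: 2; S1 reads c1=0 → after 3×micro: 0; S2 reads c0=2 → after 1×micro: 3 ⇒ (c0=2, c1=0, c2=3)
macro 3: S0 reads c0=2 → after 2×micro: 2; S1 reads c1=0 → after 3×micro: 0; S2 reads c0=2 → after 1×micro: 1 ⇒ (c0=2, c1=0, c2=1)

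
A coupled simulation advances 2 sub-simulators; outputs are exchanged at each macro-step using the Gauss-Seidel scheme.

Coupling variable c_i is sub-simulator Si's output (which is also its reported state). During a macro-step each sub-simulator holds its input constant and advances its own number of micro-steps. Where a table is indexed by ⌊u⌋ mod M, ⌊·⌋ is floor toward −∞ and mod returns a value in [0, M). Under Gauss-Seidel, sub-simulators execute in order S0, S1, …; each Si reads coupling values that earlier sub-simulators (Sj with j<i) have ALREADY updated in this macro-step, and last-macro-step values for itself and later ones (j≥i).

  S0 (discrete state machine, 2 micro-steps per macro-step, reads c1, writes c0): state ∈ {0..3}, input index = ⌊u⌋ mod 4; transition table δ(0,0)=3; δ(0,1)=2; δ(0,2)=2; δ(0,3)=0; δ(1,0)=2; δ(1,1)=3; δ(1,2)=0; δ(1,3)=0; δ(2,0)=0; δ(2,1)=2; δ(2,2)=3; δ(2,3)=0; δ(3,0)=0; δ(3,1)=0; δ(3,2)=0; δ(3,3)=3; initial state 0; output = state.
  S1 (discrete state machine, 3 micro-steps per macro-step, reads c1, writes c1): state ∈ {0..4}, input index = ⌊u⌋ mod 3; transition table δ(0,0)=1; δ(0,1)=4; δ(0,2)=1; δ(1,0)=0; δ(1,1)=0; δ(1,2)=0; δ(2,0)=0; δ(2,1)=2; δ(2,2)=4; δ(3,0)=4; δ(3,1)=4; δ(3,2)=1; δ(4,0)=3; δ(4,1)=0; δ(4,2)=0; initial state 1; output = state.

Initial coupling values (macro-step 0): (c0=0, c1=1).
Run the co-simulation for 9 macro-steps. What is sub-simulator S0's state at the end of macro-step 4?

S0 state at macro-step 4 = 3

macro 1: S0 reads c1=1 → after 2×micro: 2; S1 reads c1=1 → after 3×micro: 0 ⇒ (c0=2, c1=0)
macro 2: S0 reads c1=0 → after 2×micro: 3; S1 reads c1=0 → after 3×micro: 1 ⇒ (c0=3, c1=1)
macro 3: S0 reads c1=1 → after 2×micro: 2; S1 reads c1=1 → after 3×micro: 0 ⇒ (c0=2, c1=0)
macro 4: S0 reads c1=0 → after 2×micro: 3; S1 reads c1=0 → after 3×micro: 1 ⇒ (c0=3, c1=1)
macro 5: S0 reads c1=1 → after 2×micro: 2; S1 reads c1=1 → after 3×micro: 0 ⇒ (c0=2, c1=0)
macro 6: S0 reads c1=0 → after 2×micro: 3; S1 reads c1=0 → after 3×micro: 1 ⇒ (c0=3, c1=1)
macro 7: S0 reads c1=1 → after 2×micro: 2; S1 reads c1=1 → after 3×micro: 0 ⇒ (c0=2, c1=0)
macro 8: S0 reads c1=0 → after 2×micro: 3; S1 reads c1=0 → after 3×micro: 1 ⇒ (c0=3, c1=1)
macro 9: S0 reads c1=1 → after 2×micro: 2; S1 reads c1=1 → after 3×micro: 0 ⇒ (c0=2, c1=0)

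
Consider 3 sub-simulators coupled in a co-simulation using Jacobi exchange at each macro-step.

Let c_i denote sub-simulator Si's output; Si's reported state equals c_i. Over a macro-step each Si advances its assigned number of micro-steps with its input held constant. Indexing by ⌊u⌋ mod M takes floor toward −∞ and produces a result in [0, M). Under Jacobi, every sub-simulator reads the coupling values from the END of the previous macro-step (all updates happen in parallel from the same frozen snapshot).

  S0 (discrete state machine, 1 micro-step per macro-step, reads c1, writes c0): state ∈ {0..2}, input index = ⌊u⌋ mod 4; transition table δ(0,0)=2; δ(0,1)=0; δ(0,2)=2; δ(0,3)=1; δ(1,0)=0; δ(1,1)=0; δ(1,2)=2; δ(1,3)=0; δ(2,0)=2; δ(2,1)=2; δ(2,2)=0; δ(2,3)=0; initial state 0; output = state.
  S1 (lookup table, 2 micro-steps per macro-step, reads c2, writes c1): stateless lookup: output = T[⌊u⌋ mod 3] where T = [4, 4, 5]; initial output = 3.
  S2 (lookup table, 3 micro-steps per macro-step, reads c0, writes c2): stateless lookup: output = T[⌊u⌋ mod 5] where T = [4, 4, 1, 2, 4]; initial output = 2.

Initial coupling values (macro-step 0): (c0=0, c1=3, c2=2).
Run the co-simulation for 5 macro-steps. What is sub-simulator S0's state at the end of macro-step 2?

S0 state at macro-step 2 = 0

macro 1: S0 reads c1=3 → after 1×micro: 1; S1 reads c2=2 → after 2×micro: 5; S2 reads c0=0 → after 3×micro: 4 ⇒ (c0=1, c1=5, c2=4)
macro 2: S0 reads c1=5 → after 1×micro: 0; S1 reads c2=4 → after 2×micro: 4; S2 reads c0=1 → after 3×micro: 4 ⇒ (c0=0, c1=4, c2=4)
macro 3: S0 reads c1=4 → after 1×micro: 2; S1 reads c2=4 → after 2×micro: 4; S2 reads c0=0 → after 3×micro: 4 ⇒ (c0=2, c1=4, c2=4)
macro 4: S0 reads c1=4 → after 1×micro: 2; S1 reads c2=4 → after 2×micro: 4; S2 reads c0=2 → after 3×micro: 1 ⇒ (c0=2, c1=4, c2=1)
macro 5: S0 reads c1=4 → after 1×micro: 2; S1 reads c2=1 → after 2×micro: 4; S2 reads c0=2 → after 3×micro: 1 ⇒ (c0=2, c1=4, c2=1)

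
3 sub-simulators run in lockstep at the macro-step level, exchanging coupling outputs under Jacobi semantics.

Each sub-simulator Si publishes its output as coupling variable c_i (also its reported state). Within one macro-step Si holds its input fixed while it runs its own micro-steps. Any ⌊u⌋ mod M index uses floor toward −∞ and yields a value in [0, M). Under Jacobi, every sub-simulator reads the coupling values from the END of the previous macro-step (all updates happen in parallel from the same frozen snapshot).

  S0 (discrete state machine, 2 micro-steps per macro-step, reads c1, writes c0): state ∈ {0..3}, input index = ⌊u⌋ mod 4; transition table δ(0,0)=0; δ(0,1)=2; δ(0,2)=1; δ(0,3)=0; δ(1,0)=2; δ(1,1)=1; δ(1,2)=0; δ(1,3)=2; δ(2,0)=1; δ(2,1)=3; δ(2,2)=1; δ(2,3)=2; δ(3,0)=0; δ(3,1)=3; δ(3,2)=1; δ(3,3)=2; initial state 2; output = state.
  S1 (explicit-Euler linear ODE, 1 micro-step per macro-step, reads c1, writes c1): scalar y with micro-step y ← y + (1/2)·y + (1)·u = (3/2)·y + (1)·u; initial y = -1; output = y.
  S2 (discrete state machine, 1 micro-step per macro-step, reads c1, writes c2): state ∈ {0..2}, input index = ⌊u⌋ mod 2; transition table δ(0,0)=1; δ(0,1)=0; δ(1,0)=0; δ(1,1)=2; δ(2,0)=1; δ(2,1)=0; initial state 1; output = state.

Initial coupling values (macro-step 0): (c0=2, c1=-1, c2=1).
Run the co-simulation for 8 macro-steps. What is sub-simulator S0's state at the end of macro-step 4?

S0 state at macro-step 4 = 0

macro 1: S0 reads c1=-1 → after 2×micro: 2; S1 reads c1=-1 → after 1×micro: -5/2; S2 reads c1=-1 → after 1×micro: 2 ⇒ (c0=2, c1=-5/2, c2=2)
macro 2: S0 reads c1=-5/2 → after 2×micro: 3; S1 reads c1=-5/2 → after 1×micro: -25/4; S2 reads c1=-5/2 → after 1×micro: 0 ⇒ (c0=3, c1=-25/4, c2=0)
macro 3: S0 reads c1=-25/4 → after 2×micro: 3; S1 reads c1=-25/4 → after 1×micro: -125/8; S2 reads c1=-25/4 → after 1×micro: 0 ⇒ (c0=3, c1=-125/8, c2=0)
macro 4: S0 reads c1=-125/8 → after 2×micro: 0; S1 reads c1=-125/8 → after 1×micro: -625/16; S2 reads c1=-125/8 → after 1×micro: 1 ⇒ (c0=0, c1=-625/16, c2=1)
macro 5: S0 reads c1=-625/16 → after 2×micro: 0; S1 reads c1=-625/16 → after 1×micro: -3125/32; S2 reads c1=-625/16 → after 1×micro: 0 ⇒ (c0=0, c1=-3125/32, c2=0)
macro 6: S0 reads c1=-3125/32 → after 2×micro: 0; S1 reads c1=-3125/32 → after 1×micro: -15625/64; S2 reads c1=-3125/32 → after 1×micro: 1 ⇒ (c0=0, c1=-15625/64, c2=1)
macro 7: S0 reads c1=-15625/64 → after 2×micro: 0; S1 reads c1=-15625/64 → after 1×micro: -78125/128; S2 reads c1=-15625/64 → after 1×micro: 2 ⇒ (c0=0, c1=-78125/128, c2=2)
macro 8: S0 reads c1=-78125/128 → after 2×micro: 3; S1 reads c1=-78125/128 → after 1×micro: -390625/256; S2 reads c1=-78125/128 → after 1×micro: 0 ⇒ (c0=3, c1=-390625/256, c2=0)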